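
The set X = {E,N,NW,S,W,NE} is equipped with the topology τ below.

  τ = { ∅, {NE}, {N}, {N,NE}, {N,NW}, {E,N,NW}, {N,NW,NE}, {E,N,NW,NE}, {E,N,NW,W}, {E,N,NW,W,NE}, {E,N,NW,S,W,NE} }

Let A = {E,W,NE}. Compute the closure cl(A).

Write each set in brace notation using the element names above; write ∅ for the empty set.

closure: X∖int(X∖A) = X∖{N,NW} = {E,S,W,NE}

{E,S,W,NE}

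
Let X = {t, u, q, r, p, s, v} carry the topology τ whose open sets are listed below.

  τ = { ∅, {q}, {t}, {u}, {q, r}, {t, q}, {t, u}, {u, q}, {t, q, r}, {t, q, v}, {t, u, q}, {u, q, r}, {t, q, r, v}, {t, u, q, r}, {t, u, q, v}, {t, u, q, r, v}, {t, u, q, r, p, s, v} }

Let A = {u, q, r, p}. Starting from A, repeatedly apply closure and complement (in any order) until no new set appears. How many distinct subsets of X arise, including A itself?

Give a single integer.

X∖A={t, s, v}, int(X∖A)={t}, hence cl(A)={u, q, r, p, s, v}
Orbit (k=closure, c=complement):
  1. A     = {u, q, r, p}
  2. kA    = {u, q, r, p, s, v}
  3. cA    = {t, s, v}
  4. ckA   = {t}
  5. kcA   = {t, p, s, v}
  6. ckcA  = {u, q, r}
(closed under both — stop)

6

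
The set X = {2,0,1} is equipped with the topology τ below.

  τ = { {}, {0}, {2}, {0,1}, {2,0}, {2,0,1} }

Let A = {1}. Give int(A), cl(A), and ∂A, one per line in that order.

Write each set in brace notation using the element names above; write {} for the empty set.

int(A) = {}
cl(A)  = {1}
∂A     = {1}

opens ⊆ A: {}; union → int = {}
complement {2,0}; its interior {2,0}; cl(A) = X∖{2,0} = {1}
boundary = {1} ∖ {} = {1}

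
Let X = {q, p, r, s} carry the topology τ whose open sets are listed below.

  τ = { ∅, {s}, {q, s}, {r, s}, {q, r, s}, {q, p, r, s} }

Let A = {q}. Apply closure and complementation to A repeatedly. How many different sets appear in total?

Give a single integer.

X∖A={p, r, s}, int(X∖A)={r, s}, hence cl(A)={q, p}
Orbit (k=closure, c=complement):
  1. A     = {q}
  2. kA    = {q, p}
  3. cA    = {p, r, s}
  4. ckA   = {r, s}
  5. kcA   = {q, p, r, s}
  6. ckcA  = ∅
(closed under both — stop)

6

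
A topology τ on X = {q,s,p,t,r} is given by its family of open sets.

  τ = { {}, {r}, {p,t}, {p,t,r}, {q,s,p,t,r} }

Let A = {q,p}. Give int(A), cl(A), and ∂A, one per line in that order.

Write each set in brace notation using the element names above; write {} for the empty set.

open subsets of A: {}; so int(A) = {}
closure: X∖int(X∖A) = X∖{r} = {q,s,p,t}
∂A = {q,s,p,t} minus {} = {q,s,p,t}

int(A) = {}
cl(A)  = {q,s,p,t}
∂A     = {q,s,p,t}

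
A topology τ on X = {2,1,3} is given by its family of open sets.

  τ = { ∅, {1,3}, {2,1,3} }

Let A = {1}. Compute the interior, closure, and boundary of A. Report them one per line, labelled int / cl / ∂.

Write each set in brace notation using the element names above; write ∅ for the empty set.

int(A) = ∅
cl(A)  = {2,1,3}
∂A     = {2,1,3}

U open, U⊆A: ∅. int(A) = ⋃ = ∅
X∖A={2,3}, int(X∖A)=∅, hence cl(A)={2,1,3}
∂A: remove int from cl → {2,1,3}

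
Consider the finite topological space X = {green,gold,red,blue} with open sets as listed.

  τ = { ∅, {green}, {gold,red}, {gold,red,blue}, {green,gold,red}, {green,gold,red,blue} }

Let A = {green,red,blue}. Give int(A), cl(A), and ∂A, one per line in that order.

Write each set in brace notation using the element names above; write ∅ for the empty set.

int(A) = {green}
cl(A)  = {green,gold,red,blue}
∂A     = {gold,red,blue}

open subsets of A: ∅, {green}; so int(A) = {green}
closure: X∖int(X∖A) = X∖∅ = {green,gold,red,blue}
∂A = {green,gold,red,blue} minus {green} = {gold,red,blue}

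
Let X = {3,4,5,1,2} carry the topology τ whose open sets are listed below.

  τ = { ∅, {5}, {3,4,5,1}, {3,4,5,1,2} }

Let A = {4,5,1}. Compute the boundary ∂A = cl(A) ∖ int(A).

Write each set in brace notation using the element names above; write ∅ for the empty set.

{3,4,1,2}

U open, U⊆A: ∅, {5}. int(A) = ⋃ = {5}
X∖A={3,2}, int(X∖A)=∅, hence cl(A)={3,4,5,1,2}
∂A: remove int from cl → {3,4,1,2}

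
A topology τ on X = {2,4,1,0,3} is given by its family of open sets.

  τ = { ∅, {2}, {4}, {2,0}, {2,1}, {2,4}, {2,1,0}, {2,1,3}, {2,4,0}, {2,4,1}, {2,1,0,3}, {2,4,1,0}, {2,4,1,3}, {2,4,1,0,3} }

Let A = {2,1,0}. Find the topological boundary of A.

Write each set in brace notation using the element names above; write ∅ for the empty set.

{3}

interior: largest open inside A is {2,1,0} (from ∅, {2}, {2,1}, {2,0}, {2,1,0})
cl via duality: int({4,3}) = {4}, so X∖{4} = {2,1,0,3}
cl∖int = {3}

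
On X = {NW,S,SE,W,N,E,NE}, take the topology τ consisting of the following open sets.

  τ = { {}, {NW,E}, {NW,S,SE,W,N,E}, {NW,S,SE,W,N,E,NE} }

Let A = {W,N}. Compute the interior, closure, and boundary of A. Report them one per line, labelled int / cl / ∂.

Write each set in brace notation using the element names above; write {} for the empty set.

interior: largest open inside A is {} (from {})
cl via duality: int({NW,S,SE,E,NE}) = {NW,E}, so X∖{NW,E} = {S,SE,W,N,NE}
cl∖int = {S,SE,W,N,NE}

int(A) = {}
cl(A)  = {S,SE,W,N,NE}
∂A     = {S,SE,W,N,NE}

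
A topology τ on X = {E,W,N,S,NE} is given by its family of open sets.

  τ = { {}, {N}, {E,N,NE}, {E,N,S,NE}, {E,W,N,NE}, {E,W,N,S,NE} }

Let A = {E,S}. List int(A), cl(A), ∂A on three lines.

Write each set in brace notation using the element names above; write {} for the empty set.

int(A) = {}
cl(A)  = {E,W,S,NE}
∂A     = {E,W,S,NE}

U open, U⊆A: {}. int(A) = ⋃ = {}
X∖A={W,N,NE}, int(X∖A)={N}, hence cl(A)={E,W,S,NE}
∂A: remove int from cl → {E,W,S,NE}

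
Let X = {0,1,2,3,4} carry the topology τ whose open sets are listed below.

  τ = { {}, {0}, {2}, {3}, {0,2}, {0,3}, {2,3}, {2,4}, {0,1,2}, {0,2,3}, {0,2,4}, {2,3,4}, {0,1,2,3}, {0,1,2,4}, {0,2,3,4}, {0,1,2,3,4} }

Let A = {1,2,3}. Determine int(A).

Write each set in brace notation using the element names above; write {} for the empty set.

interior: largest open inside A is {2,3} (from {}, {2}, {3}, {2,3})

{2,3}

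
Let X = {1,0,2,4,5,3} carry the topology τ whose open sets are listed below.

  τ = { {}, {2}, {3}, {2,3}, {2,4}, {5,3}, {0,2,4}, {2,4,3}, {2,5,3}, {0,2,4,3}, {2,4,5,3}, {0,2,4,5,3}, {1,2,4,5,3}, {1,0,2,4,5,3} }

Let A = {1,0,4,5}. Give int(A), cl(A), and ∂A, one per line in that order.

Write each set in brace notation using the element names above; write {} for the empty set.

opens ⊆ A: {}; union → int = {}
complement {2,3}; its interior {2,3}; cl(A) = X∖{2,3} = {1,0,4,5}
boundary = {1,0,4,5} ∖ {} = {1,0,4,5}

int(A) = {}
cl(A)  = {1,0,4,5}
∂A     = {1,0,4,5}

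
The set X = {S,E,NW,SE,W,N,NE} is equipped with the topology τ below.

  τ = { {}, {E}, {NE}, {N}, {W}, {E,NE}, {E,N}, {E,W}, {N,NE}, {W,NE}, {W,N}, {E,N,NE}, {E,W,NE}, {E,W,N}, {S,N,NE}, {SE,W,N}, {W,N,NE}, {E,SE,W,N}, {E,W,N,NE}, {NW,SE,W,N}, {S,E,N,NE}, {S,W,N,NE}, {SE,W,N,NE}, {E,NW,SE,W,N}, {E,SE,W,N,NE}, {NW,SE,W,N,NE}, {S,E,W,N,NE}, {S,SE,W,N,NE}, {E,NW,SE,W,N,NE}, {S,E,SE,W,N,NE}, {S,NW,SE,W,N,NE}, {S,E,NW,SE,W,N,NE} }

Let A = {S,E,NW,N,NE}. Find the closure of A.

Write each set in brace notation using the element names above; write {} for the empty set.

{S,E,NW,SE,N,NE}

closure: X∖int(X∖A) = X∖{W} = {S,E,NW,SE,N,NE}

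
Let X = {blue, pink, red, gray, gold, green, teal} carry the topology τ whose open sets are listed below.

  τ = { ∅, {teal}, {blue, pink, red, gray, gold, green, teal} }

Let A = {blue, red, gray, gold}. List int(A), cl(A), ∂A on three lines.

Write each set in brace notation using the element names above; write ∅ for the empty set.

int(A) = ∅
cl(A)  = {blue, pink, red, gray, gold, green}
∂A     = {blue, pink, red, gray, gold, green}

open subsets of A: ∅; so int(A) = ∅
closure: X∖int(X∖A) = X∖{teal} = {blue, pink, red, gray, gold, green}
∂A = {blue, pink, red, gray, gold, green} minus ∅ = {blue, pink, red, gray, gold, green}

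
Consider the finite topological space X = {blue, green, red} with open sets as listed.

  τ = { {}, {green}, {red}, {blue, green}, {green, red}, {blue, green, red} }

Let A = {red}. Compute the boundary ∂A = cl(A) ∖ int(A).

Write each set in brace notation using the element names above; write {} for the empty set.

open subsets of A: {}, {red}; so int(A) = {red}
closure: X∖int(X∖A) = X∖{blue, green} = {red}
∂A = {red} minus {red} = {}

{}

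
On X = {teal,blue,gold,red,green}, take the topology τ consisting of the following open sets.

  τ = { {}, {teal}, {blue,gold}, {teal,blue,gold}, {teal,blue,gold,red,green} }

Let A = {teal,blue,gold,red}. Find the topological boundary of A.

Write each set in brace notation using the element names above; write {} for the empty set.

{red,green}

U open, U⊆A: {}, {teal}, {blue,gold}, {teal,blue,gold}. int(A) = ⋃ = {teal,blue,gold}
X∖A={green}, int(X∖A)={}, hence cl(A)={teal,blue,gold,red,green}
∂A: remove int from cl → {red,green}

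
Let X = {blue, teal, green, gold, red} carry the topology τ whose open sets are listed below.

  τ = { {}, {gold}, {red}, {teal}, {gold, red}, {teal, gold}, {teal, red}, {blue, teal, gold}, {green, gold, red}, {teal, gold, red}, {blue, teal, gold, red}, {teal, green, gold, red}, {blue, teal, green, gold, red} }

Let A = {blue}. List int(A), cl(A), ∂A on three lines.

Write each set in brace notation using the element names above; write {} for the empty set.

opens ⊆ A: {}; union → int = {}
complement {teal, green, gold, red}; its interior {teal, green, gold, red}; cl(A) = X∖{teal, green, gold, red} = {blue}
boundary = {blue} ∖ {} = {blue}

int(A) = {}
cl(A)  = {blue}
∂A     = {blue}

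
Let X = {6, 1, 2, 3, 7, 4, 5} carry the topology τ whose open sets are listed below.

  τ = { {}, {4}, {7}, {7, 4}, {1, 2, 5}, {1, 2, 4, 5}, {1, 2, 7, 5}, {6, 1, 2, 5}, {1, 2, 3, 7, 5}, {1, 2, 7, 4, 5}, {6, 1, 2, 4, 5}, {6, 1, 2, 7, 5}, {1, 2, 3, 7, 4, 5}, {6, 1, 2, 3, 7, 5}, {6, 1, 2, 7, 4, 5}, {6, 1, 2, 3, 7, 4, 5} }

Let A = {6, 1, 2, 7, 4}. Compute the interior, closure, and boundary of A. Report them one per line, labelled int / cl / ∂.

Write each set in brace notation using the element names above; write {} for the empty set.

int(A) = {7, 4}
cl(A)  = {6, 1, 2, 3, 7, 4, 5}
∂A     = {6, 1, 2, 3, 5}

open subsets of A: {}, {4}, {7}, {7, 4}; so int(A) = {7, 4}
closure: X∖int(X∖A) = X∖{} = {6, 1, 2, 3, 7, 4, 5}
∂A = {6, 1, 2, 3, 7, 4, 5} minus {7, 4} = {6, 1, 2, 3, 5}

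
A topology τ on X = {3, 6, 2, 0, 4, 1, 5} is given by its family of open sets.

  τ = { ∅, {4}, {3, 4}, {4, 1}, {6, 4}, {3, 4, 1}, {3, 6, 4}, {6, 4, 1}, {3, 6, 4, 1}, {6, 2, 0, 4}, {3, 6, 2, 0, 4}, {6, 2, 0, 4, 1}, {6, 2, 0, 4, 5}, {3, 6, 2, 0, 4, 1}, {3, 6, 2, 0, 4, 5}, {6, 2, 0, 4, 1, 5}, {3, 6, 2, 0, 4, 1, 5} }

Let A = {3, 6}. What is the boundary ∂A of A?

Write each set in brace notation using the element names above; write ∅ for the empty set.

{3, 6, 2, 0, 5}

U open, U⊆A: ∅. int(A) = ⋃ = ∅
X∖A={2, 0, 4, 1, 5}, int(X∖A)={4, 1}, hence cl(A)={3, 6, 2, 0, 5}
∂A: remove int from cl → {3, 6, 2, 0, 5}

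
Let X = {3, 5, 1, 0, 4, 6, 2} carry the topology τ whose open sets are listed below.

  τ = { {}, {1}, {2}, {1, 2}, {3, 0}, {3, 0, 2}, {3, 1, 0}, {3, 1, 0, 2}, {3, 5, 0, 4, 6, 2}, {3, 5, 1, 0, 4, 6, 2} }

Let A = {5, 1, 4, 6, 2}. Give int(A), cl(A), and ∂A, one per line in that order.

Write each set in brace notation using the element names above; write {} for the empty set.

int(A) = {1, 2}
cl(A)  = {5, 1, 4, 6, 2}
∂A     = {5, 4, 6}

open subsets of A: {}, {2}, {1}, {1, 2}; so int(A) = {1, 2}
closure: X∖int(X∖A) = X∖{3, 0} = {5, 1, 4, 6, 2}
∂A = {5, 1, 4, 6, 2} minus {1, 2} = {5, 4, 6}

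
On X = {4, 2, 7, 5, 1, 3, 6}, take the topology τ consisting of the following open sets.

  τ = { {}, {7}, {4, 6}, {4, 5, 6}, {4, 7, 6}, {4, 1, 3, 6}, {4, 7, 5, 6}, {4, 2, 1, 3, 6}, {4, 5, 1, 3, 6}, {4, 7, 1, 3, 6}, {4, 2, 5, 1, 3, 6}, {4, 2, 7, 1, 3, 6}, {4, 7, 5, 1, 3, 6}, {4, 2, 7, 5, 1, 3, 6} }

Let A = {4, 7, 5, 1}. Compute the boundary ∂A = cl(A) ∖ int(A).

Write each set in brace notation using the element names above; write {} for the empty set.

{4, 2, 5, 1, 3, 6}

interior: largest open inside A is {7} (from {}, {7})
cl via duality: int({2, 3, 6}) = {}, so X∖{} = {4, 2, 7, 5, 1, 3, 6}
cl∖int = {4, 2, 5, 1, 3, 6}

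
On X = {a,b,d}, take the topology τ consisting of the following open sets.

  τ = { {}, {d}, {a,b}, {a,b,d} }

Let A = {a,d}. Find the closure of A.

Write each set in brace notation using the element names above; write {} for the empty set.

cl via duality: int({b}) = {}, so X∖{} = {a,b,d}

{a,b,d}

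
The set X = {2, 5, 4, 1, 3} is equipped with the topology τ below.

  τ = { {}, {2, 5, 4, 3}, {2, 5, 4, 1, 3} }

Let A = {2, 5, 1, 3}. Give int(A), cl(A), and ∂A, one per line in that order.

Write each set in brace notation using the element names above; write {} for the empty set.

interior: largest open inside A is {} (from {})
cl via duality: int({4}) = {}, so X∖{} = {2, 5, 4, 1, 3}
cl∖int = {2, 5, 4, 1, 3}

int(A) = {}
cl(A)  = {2, 5, 4, 1, 3}
∂A     = {2, 5, 4, 1, 3}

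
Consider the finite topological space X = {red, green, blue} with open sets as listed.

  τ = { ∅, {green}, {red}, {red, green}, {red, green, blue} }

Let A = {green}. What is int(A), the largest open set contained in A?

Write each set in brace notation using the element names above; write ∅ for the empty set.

opens ⊆ A: ∅, {green}; union → int = {green}

{green}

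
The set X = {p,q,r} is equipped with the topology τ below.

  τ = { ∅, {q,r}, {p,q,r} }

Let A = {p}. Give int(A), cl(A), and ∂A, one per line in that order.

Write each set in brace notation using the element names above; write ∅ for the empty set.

int(A) = ∅
cl(A)  = {p}
∂A     = {p}

open subsets of A: ∅; so int(A) = ∅
closure: X∖int(X∖A) = X∖{q,r} = {p}
∂A = {p} minus ∅ = {p}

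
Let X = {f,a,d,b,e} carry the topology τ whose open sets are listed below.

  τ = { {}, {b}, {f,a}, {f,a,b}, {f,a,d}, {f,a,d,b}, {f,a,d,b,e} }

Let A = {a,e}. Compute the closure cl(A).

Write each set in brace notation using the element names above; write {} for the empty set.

{f,a,d,e}

cl via duality: int({f,d,b}) = {b}, so X∖{b} = {f,a,d,e}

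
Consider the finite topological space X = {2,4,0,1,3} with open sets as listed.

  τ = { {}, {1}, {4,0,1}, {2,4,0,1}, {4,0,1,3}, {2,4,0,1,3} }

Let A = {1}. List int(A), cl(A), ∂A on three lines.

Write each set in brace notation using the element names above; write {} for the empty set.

open subsets of A: {}, {1}; so int(A) = {1}
closure: X∖int(X∖A) = X∖{} = {2,4,0,1,3}
∂A = {2,4,0,1,3} minus {1} = {2,4,0,3}

int(A) = {1}
cl(A)  = {2,4,0,1,3}
∂A     = {2,4,0,3}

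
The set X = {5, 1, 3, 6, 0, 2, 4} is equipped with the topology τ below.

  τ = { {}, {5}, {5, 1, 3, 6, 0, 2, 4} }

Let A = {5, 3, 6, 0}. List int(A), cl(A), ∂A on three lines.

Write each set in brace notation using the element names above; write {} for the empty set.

opens ⊆ A: {}, {5}; union → int = {5}
complement {1, 2, 4}; its interior {}; cl(A) = X∖{} = {5, 1, 3, 6, 0, 2, 4}
boundary = {5, 1, 3, 6, 0, 2, 4} ∖ {5} = {1, 3, 6, 0, 2, 4}

int(A) = {5}
cl(A)  = {5, 1, 3, 6, 0, 2, 4}
∂A     = {1, 3, 6, 0, 2, 4}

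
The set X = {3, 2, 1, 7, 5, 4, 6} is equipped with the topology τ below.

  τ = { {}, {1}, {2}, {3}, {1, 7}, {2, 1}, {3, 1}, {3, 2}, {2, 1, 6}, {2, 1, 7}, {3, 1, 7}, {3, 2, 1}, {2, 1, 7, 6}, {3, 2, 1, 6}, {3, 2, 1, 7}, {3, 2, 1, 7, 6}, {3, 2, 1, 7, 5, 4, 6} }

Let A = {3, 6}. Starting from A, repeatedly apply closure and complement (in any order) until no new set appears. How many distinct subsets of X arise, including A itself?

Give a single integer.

cl via duality: int({2, 1, 7, 5, 4}) = {2, 1, 7}, so X∖{2, 1, 7} = {3, 5, 4, 6}
Write k for closure, c for complement:
  1. A     = {3, 6}
  2. kA    = {3, 5, 4, 6}
  3. cA    = {2, 1, 7, 5, 4}
  4. ckA   = {2, 1, 7}
  5. kcA   = {2, 1, 7, 5, 4, 6}
  6. ckcA  = {3}
  7. kckcA = {3, 5, 4}
  8. ckckcA = {2, 1, 7, 6}
applying k or c yields no new set

8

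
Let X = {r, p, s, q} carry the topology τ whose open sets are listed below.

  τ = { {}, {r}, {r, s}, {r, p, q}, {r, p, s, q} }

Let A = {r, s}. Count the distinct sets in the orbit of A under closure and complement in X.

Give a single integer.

cl via duality: int({p, q}) = {}, so X∖{} = {r, p, s, q}
Write k for closure, c for complement:
  1. A     = {r, s}
  2. kA    = {r, p, s, q}
  3. cA    = {p, q}
  4. ckA   = {}
applying k or c yields no new set

4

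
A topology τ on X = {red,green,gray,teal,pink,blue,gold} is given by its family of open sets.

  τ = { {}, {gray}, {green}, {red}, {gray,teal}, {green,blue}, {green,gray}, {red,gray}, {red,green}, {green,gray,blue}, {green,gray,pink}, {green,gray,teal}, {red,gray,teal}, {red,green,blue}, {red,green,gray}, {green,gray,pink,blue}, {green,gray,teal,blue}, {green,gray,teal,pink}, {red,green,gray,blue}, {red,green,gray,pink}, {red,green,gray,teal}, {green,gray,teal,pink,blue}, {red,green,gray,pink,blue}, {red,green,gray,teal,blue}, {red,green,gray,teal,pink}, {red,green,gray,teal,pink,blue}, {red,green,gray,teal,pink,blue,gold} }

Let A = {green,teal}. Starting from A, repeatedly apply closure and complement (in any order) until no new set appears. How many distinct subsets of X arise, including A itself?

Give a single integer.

closure: X∖int(X∖A) = X∖{red,gray} = {green,teal,pink,blue,gold}
Let k=closure and c=complement:
  1. A     = {green,teal}
  2. kA    = {green,teal,pink,blue,gold}
  3. cA    = {red,gray,pink,blue,gold}
  4. ckA   = {red,gray}
  5. kcA   = {red,gray,teal,pink,blue,gold}
  6. kckA  = {red,gray,teal,pink,gold}
  7. ckcA  = {green}
  8. ckckA = {green,blue}
  9. kckcA = {green,pink,blue,gold}
  10. ckckcA = {red,gray,teal}
— saturated at 10

10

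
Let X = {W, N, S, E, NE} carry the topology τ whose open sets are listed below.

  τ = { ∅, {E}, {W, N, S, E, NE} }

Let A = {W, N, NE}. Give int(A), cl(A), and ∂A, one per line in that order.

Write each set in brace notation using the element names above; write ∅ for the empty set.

int(A) = ∅
cl(A)  = {W, N, S, NE}
∂A     = {W, N, S, NE}

open subsets of A: ∅; so int(A) = ∅
closure: X∖int(X∖A) = X∖{E} = {W, N, S, NE}
∂A = {W, N, S, NE} minus ∅ = {W, N, S, NE}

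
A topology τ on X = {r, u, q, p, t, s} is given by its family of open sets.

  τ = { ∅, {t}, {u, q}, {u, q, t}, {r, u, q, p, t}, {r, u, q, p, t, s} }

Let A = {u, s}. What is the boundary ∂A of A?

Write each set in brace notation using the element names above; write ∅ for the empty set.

U open, U⊆A: ∅. int(A) = ⋃ = ∅
X∖A={r, q, p, t}, int(X∖A)={t}, hence cl(A)={r, u, q, p, s}
∂A: remove int from cl → {r, u, q, p, s}

{r, u, q, p, s}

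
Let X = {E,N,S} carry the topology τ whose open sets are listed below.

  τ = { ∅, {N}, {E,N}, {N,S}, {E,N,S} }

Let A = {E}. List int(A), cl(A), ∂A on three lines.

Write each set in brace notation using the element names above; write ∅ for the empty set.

int(A) = ∅
cl(A)  = {E}
∂A     = {E}

opens ⊆ A: ∅; union → int = ∅
complement {N,S}; its interior {N,S}; cl(A) = X∖{N,S} = {E}
boundary = {E} ∖ ∅ = {E}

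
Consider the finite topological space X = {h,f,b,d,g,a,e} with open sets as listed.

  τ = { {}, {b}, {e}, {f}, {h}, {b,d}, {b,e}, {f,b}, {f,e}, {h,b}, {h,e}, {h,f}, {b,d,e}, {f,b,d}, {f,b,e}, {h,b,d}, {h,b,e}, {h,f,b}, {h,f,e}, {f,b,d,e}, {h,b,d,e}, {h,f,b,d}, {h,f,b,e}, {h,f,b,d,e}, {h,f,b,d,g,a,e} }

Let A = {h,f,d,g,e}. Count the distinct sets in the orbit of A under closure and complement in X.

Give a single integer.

closure: X∖int(X∖A) = X∖{b} = {h,f,d,g,a,e}
Let k=closure and c=complement:
  1. A     = {h,f,d,g,e}
  2. kA    = {h,f,d,g,a,e}
  3. cA    = {b,a}
  4. ckA   = {b}
  5. kcA   = {b,d,g,a}
  6. ckcA  = {h,f,e}
  7. kckcA = {h,f,g,a,e}
  8. ckckcA = {b,d}
— saturated at 8

8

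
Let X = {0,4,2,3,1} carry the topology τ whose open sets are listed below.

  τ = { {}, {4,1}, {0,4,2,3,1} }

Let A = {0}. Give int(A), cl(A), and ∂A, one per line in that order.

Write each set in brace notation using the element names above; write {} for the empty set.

open subsets of A: {}; so int(A) = {}
closure: X∖int(X∖A) = X∖{4,1} = {0,2,3}
∂A = {0,2,3} minus {} = {0,2,3}

int(A) = {}
cl(A)  = {0,2,3}
∂A     = {0,2,3}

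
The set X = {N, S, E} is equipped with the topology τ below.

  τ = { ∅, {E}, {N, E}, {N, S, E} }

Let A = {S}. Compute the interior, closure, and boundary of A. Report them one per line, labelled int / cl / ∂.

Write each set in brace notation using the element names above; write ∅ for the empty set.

interior: largest open inside A is ∅ (from ∅)
cl via duality: int({N, E}) = {N, E}, so X∖{N, E} = {S}
cl∖int = {S}

int(A) = ∅
cl(A)  = {S}
∂A     = {S}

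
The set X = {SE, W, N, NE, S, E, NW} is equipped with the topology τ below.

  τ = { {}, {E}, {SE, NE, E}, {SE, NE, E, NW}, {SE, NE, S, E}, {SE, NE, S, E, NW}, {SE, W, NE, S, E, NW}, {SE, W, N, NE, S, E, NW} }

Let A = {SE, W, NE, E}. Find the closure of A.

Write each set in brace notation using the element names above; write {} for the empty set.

{SE, W, N, NE, S, E, NW}

closure: X∖int(X∖A) = X∖{} = {SE, W, N, NE, S, E, NW}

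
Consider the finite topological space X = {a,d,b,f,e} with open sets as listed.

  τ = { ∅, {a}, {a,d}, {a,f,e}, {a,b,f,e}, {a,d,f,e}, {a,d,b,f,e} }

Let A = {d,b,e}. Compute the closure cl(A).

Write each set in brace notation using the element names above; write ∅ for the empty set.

cl via duality: int({a,f}) = {a}, so X∖{a} = {d,b,f,e}

{d,b,f,e}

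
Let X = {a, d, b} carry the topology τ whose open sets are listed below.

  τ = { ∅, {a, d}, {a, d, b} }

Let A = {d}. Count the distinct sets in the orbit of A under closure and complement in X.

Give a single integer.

closure: X∖int(X∖A) = X∖∅ = {a, d, b}
Let k=closure and c=complement:
  1. A     = {d}
  2. kA    = {a, d, b}
  3. cA    = {a, b}
  4. ckA   = ∅
— saturated at 4

4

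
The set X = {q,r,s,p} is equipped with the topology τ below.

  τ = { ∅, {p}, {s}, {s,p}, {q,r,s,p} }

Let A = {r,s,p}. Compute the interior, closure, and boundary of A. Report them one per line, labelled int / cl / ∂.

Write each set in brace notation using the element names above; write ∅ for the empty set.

int(A) = {s,p}
cl(A)  = {q,r,s,p}
∂A     = {q,r}

open subsets of A: ∅, {s}, {p}, {s,p}; so int(A) = {s,p}
closure: X∖int(X∖A) = X∖∅ = {q,r,s,p}
∂A = {q,r,s,p} minus {s,p} = {q,r}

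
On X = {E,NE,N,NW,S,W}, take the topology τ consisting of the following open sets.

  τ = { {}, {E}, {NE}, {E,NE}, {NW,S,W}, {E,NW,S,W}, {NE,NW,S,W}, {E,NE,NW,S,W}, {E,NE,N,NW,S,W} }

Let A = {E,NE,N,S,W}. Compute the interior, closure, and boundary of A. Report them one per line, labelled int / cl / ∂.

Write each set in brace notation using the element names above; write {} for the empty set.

opens ⊆ A: {}, {E}, {NE}, {E,NE}; union → int = {E,NE}
complement {NW}; its interior {}; cl(A) = X∖{} = {E,NE,N,NW,S,W}
boundary = {E,NE,N,NW,S,W} ∖ {E,NE} = {N,NW,S,W}

int(A) = {E,NE}
cl(A)  = {E,NE,N,NW,S,W}
∂A     = {N,NW,S,W}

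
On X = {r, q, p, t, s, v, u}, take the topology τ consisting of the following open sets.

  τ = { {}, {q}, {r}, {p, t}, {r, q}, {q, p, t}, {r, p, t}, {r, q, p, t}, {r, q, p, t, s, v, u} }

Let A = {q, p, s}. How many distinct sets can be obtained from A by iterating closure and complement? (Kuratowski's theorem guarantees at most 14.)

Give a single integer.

cl via duality: int({r, t, v, u}) = {r}, so X∖{r} = {q, p, t, s, v, u}
Write k for closure, c for complement:
  1. A     = {q, p, s}
  2. kA    = {q, p, t, s, v, u}
  3. cA    = {r, t, v, u}
  4. ckA   = {r}
  5. kcA   = {r, p, t, s, v, u}
  6. kckA  = {r, s, v, u}
  7. ckcA  = {q}
  8. ckckA = {q, p, t}
  9. kckcA = {q, s, v, u}
  10. ckckcA = {r, p, t}
applying k or c yields no new set

10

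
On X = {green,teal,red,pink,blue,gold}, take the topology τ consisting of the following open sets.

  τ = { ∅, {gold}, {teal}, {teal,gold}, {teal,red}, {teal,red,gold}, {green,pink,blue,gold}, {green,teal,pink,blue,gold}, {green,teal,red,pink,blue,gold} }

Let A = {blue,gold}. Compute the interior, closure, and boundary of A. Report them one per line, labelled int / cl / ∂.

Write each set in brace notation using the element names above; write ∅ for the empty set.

int(A) = {gold}
cl(A)  = {green,pink,blue,gold}
∂A     = {green,pink,blue}

open subsets of A: ∅, {gold}; so int(A) = {gold}
closure: X∖int(X∖A) = X∖{teal,red} = {green,pink,blue,gold}
∂A = {green,pink,blue,gold} minus {gold} = {green,pink,blue}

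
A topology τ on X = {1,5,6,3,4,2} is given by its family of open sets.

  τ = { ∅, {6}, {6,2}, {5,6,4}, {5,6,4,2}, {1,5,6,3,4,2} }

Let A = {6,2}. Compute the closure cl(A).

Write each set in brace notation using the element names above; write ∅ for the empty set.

X∖A={1,5,3,4}, int(X∖A)=∅, hence cl(A)={1,5,6,3,4,2}

{1,5,6,3,4,2}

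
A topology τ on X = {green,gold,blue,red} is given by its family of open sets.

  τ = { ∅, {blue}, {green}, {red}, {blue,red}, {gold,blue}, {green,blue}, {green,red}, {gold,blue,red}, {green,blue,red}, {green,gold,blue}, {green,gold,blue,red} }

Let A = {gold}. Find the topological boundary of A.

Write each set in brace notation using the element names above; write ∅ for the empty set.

{gold}

U open, U⊆A: ∅. int(A) = ⋃ = ∅
X∖A={green,blue,red}, int(X∖A)={green,blue,red}, hence cl(A)={gold}
∂A: remove int from cl → {gold}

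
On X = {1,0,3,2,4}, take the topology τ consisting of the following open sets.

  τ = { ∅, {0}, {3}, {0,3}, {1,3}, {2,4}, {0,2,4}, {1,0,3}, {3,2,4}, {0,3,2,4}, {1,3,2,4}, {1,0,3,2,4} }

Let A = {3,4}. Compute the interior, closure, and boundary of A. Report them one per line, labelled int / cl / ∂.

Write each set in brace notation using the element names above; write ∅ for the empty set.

U open, U⊆A: ∅, {3}. int(A) = ⋃ = {3}
X∖A={1,0,2}, int(X∖A)={0}, hence cl(A)={1,3,2,4}
∂A: remove int from cl → {1,2,4}

int(A) = {3}
cl(A)  = {1,3,2,4}
∂A     = {1,2,4}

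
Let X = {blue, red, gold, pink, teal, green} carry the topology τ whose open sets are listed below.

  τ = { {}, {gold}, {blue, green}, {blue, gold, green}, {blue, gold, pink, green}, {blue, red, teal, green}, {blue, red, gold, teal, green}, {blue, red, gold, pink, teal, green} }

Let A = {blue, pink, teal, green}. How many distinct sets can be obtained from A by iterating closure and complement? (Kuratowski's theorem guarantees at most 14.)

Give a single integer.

closure: X∖int(X∖A) = X∖{gold} = {blue, red, pink, teal, green}
Let k=closure and c=complement:
  1. A     = {blue, pink, teal, green}
  2. kA    = {blue, red, pink, teal, green}
  3. cA    = {red, gold}
  4. ckA   = {gold}
  5. kcA   = {red, gold, pink, teal}
  6. kckA  = {gold, pink}
  7. ckcA  = {blue, green}
  8. ckckA = {blue, red, teal, green}
— saturated at 8

8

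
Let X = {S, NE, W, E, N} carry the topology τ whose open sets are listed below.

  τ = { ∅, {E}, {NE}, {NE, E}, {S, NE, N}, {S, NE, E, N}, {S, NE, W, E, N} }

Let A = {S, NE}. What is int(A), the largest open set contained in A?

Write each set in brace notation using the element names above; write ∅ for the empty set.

{NE}

open subsets of A: ∅, {NE}; so int(A) = {NE}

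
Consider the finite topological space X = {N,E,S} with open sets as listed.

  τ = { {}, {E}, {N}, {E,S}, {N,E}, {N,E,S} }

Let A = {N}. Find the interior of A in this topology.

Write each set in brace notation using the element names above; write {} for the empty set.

interior: largest open inside A is {N} (from {}, {N})

{N}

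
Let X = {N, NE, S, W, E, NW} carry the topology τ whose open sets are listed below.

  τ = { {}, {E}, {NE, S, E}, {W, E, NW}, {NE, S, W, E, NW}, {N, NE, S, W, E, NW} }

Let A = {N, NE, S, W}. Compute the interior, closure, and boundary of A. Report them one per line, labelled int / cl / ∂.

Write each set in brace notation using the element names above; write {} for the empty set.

U open, U⊆A: {}. int(A) = ⋃ = {}
X∖A={E, NW}, int(X∖A)={E}, hence cl(A)={N, NE, S, W, NW}
∂A: remove int from cl → {N, NE, S, W, NW}

int(A) = {}
cl(A)  = {N, NE, S, W, NW}
∂A     = {N, NE, S, W, NW}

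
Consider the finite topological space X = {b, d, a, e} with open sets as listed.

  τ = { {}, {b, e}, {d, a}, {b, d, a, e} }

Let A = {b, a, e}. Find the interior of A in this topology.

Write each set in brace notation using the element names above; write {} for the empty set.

interior: largest open inside A is {b, e} (from {}, {b, e})

{b, e}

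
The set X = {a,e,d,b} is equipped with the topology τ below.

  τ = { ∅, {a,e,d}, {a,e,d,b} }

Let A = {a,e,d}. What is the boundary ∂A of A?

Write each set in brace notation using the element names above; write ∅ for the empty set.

{b}

open subsets of A: ∅, {a,e,d}; so int(A) = {a,e,d}
closure: X∖int(X∖A) = X∖∅ = {a,e,d,b}
∂A = {a,e,d,b} minus {a,e,d} = {b}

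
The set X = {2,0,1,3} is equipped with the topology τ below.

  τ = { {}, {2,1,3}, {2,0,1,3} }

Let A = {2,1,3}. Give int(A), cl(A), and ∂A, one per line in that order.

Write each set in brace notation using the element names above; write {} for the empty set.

U open, U⊆A: {}, {2,1,3}. int(A) = ⋃ = {2,1,3}
X∖A={0}, int(X∖A)={}, hence cl(A)={2,0,1,3}
∂A: remove int from cl → {0}

int(A) = {2,1,3}
cl(A)  = {2,0,1,3}
∂A     = {0}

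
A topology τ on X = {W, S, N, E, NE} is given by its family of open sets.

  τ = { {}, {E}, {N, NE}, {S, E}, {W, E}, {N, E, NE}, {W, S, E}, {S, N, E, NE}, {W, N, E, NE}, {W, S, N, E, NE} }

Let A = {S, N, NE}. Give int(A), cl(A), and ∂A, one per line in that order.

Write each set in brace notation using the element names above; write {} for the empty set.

open subsets of A: {}, {N, NE}; so int(A) = {N, NE}
closure: X∖int(X∖A) = X∖{W, E} = {S, N, NE}
∂A = {S, N, NE} minus {N, NE} = {S}

int(A) = {N, NE}
cl(A)  = {S, N, NE}
∂A     = {S}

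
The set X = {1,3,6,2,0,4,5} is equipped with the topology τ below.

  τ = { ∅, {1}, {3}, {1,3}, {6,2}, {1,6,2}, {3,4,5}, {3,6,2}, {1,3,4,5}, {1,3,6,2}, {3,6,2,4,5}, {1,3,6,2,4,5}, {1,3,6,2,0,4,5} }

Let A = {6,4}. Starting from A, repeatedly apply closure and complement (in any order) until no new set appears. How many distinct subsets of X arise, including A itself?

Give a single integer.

10

complement {1,3,2,0,5}; its interior {1,3}; cl(A) = X∖{1,3} = {6,2,0,4,5}
With k = closure, c = complement:
  1. A     = {6,4}
  2. kA    = {6,2,0,4,5}
  3. cA    = {1,3,2,0,5}
  4. ckA   = {1,3}
  5. kcA   = {1,3,6,2,0,4,5}
  6. kckA  = {1,3,0,4,5}
  7. ckcA  = ∅
  8. ckckA = {6,2}
  9. kckckA = {6,2,0}
  10. ckckckA = {1,3,4,5}
k, c of each give nothing new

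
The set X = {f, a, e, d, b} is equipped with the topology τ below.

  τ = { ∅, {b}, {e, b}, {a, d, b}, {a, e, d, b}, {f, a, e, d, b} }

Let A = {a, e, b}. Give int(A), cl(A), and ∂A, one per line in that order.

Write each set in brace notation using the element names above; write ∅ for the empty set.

int(A) = {e, b}
cl(A)  = {f, a, e, d, b}
∂A     = {f, a, d}

open subsets of A: ∅, {b}, {e, b}; so int(A) = {e, b}
closure: X∖int(X∖A) = X∖∅ = {f, a, e, d, b}
∂A = {f, a, e, d, b} minus {e, b} = {f, a, d}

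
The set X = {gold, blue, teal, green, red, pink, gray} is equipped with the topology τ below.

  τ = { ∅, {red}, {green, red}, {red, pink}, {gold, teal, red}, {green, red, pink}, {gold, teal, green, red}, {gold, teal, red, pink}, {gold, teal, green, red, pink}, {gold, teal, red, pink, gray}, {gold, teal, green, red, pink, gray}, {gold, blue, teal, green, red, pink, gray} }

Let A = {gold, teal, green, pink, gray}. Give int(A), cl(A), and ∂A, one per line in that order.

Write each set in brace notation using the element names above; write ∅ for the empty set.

interior: largest open inside A is ∅ (from ∅)
cl via duality: int({blue, red}) = {red}, so X∖{red} = {gold, blue, teal, green, pink, gray}
cl∖int = {gold, blue, teal, green, pink, gray}

int(A) = ∅
cl(A)  = {gold, blue, teal, green, pink, gray}
∂A     = {gold, blue, teal, green, pink, gray}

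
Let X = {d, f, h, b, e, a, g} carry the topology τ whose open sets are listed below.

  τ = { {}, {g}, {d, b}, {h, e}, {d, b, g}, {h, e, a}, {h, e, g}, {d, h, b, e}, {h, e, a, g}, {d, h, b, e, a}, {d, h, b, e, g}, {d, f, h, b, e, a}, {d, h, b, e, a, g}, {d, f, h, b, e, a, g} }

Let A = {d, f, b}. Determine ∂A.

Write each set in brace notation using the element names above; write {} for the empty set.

interior: largest open inside A is {d, b} (from {}, {d, b})
cl via duality: int({h, e, a, g}) = {h, e, a, g}, so X∖{h, e, a, g} = {d, f, b}
cl∖int = {f}

{f}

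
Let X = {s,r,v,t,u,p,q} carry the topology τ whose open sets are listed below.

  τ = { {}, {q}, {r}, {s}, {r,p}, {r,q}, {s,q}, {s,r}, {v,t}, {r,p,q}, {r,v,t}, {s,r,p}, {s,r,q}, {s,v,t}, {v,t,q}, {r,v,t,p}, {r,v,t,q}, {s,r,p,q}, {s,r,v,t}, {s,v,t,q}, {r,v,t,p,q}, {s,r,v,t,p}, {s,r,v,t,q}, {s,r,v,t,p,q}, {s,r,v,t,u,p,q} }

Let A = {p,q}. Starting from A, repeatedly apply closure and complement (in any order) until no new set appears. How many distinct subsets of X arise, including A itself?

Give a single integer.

8

complement {s,r,v,t,u}; its interior {s,r,v,t}; cl(A) = X∖{s,r,v,t} = {u,p,q}
With k = closure, c = complement:
  1. A     = {p,q}
  2. kA    = {u,p,q}
  3. cA    = {s,r,v,t,u}
  4. ckA   = {s,r,v,t}
  5. kcA   = {s,r,v,t,u,p}
  6. ckcA  = {q}
  7. kckcA = {u,q}
  8. ckckcA = {s,r,v,t,p}
k, c of each give nothing new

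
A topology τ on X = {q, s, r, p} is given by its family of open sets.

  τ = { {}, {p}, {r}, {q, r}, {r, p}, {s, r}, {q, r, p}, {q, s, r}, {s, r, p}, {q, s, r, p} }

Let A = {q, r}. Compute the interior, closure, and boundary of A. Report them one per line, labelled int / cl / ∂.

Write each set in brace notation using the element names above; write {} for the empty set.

interior: largest open inside A is {q, r} (from {}, {r}, {q, r})
cl via duality: int({s, p}) = {p}, so X∖{p} = {q, s, r}
cl∖int = {s}

int(A) = {q, r}
cl(A)  = {q, s, r}
∂A     = {s}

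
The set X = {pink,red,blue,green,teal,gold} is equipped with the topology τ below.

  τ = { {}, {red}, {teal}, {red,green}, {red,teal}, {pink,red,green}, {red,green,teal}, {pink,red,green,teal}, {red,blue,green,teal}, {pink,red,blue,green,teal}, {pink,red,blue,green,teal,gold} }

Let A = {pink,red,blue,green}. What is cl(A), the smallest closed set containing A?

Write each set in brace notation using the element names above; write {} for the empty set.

{pink,red,blue,green,gold}

X∖A={teal,gold}, int(X∖A)={teal}, hence cl(A)={pink,red,blue,green,gold}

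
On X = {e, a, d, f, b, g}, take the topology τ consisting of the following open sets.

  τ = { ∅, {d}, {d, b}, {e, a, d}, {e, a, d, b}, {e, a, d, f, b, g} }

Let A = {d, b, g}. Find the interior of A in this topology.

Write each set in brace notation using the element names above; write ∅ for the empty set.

{d, b}

U open, U⊆A: ∅, {d}, {d, b}. int(A) = ⋃ = {d, b}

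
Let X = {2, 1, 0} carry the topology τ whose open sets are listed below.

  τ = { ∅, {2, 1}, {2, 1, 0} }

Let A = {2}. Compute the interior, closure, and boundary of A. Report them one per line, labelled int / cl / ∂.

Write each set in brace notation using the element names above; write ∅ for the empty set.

open subsets of A: ∅; so int(A) = ∅
closure: X∖int(X∖A) = X∖∅ = {2, 1, 0}
∂A = {2, 1, 0} minus ∅ = {2, 1, 0}

int(A) = ∅
cl(A)  = {2, 1, 0}
∂A     = {2, 1, 0}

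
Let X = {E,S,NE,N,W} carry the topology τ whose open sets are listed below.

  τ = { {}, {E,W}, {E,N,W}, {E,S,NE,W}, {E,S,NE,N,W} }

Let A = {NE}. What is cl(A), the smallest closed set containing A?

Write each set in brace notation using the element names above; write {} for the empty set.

{S,NE}

X∖A={E,S,N,W}, int(X∖A)={E,N,W}, hence cl(A)={S,NE}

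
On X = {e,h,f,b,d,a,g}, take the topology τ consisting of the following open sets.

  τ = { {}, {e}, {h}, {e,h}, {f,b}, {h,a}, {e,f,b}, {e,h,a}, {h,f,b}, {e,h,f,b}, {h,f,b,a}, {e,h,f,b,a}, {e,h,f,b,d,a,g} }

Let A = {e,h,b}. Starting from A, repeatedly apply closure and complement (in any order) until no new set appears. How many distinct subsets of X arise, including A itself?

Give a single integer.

10

complement {f,d,a,g}; its interior {}; cl(A) = X∖{} = {e,h,f,b,d,a,g}
With k = closure, c = complement:
  1. A     = {e,h,b}
  2. kA    = {e,h,f,b,d,a,g}
  3. cA    = {f,d,a,g}
  4. ckA   = {}
  5. kcA   = {f,b,d,a,g}
  6. ckcA  = {e,h}
  7. kckcA = {e,h,d,a,g}
  8. ckckcA = {f,b}
  9. kckckcA = {f,b,d,g}
  10. ckckckcA = {e,h,a}
k, c of each give nothing new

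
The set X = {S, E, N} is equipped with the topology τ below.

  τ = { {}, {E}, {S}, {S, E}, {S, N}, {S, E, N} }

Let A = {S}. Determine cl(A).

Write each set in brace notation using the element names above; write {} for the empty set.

closure: X∖int(X∖A) = X∖{E} = {S, N}

{S, N}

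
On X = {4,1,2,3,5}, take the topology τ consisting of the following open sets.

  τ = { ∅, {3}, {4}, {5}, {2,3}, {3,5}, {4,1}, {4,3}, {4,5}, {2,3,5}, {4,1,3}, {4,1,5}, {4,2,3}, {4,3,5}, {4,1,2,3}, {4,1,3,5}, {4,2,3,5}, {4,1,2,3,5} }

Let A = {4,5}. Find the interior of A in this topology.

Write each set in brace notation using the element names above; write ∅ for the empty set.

U open, U⊆A: ∅, {4}, {5}, {4,5}. int(A) = ⋃ = {4,5}

{4,5}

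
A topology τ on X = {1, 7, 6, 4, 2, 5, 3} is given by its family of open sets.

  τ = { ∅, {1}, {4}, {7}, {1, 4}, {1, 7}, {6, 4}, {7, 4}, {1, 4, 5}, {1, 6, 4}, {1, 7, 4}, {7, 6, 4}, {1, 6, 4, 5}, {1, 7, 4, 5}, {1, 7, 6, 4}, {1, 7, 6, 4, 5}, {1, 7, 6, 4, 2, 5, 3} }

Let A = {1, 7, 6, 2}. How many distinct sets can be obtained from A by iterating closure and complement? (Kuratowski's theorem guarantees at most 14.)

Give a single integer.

complement {4, 5, 3}; its interior {4}; cl(A) = X∖{4} = {1, 7, 6, 2, 5, 3}
With k = closure, c = complement:
  1. A     = {1, 7, 6, 2}
  2. kA    = {1, 7, 6, 2, 5, 3}
  3. cA    = {4, 5, 3}
  4. ckA   = {4}
  5. kcA   = {6, 4, 2, 5, 3}
  6. ckcA  = {1, 7}
  7. kckcA = {1, 7, 2, 5, 3}
  8. ckckcA = {6, 4}
k, c of each give nothing new

8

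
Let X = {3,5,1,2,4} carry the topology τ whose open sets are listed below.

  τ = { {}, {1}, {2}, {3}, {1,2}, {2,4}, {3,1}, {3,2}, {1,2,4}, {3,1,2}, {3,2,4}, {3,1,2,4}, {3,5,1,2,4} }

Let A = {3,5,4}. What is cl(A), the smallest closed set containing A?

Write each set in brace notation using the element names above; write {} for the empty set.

{3,5,4}

X∖A={1,2}, int(X∖A)={1,2}, hence cl(A)={3,5,4}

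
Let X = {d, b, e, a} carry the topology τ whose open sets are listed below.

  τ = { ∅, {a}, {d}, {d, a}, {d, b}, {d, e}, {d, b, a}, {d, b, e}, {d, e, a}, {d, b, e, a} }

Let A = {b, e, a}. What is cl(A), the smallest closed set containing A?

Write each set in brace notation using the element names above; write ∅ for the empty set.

cl via duality: int({d}) = {d}, so X∖{d} = {b, e, a}

{b, e, a}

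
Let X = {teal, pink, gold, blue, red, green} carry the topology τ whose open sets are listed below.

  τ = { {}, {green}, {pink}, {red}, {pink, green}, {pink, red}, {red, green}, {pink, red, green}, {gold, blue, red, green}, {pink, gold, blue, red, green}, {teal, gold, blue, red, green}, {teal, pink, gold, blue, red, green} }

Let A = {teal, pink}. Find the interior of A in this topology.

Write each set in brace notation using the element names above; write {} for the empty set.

opens ⊆ A: {}, {pink}; union → int = {pink}

{pink}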